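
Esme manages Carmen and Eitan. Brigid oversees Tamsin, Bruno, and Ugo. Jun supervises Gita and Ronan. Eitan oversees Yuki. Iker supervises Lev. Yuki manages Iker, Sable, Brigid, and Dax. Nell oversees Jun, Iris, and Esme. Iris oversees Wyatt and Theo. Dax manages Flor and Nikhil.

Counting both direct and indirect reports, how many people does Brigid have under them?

Brigid directly manages Tamsin, Bruno, Ugo. Tamsin has no reports. Bruno has no reports. Ugo has no reports. So Brigid's organization is 3 direct reports plus everyone under them: 1 + 1 + 1 = 3.

3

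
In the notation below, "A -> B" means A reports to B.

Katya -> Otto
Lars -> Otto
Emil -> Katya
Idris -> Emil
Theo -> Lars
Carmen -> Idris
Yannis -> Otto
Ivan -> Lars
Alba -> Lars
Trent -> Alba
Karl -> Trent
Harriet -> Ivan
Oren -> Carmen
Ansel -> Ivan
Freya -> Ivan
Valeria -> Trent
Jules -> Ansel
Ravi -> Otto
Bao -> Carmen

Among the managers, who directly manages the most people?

Direct-report counts: Otto has 4; Lars has 3; Alba has 1; Trent has 2; Ivan has 3; Ansel has 1; Katya has 1; Emil has 1; Idris has 1; Carmen has 2. The largest is 4, held by Otto.

Otto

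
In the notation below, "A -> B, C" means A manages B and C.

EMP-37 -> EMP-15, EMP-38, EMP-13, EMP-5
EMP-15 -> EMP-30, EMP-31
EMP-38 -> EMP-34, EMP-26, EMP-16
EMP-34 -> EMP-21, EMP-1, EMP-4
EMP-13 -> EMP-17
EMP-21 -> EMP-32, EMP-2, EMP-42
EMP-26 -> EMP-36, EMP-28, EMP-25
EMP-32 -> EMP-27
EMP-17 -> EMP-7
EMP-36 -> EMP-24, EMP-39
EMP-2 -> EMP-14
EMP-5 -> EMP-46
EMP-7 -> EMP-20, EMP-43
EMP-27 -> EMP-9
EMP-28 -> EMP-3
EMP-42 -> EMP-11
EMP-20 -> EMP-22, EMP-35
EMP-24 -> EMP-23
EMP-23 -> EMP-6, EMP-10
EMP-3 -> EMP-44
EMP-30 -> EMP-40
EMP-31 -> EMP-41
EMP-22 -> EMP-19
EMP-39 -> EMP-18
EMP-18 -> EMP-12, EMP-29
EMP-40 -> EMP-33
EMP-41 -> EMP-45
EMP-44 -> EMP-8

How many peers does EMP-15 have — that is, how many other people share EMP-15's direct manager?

3

EMP-15 reports to EMP-37. EMP-37's other direct reports are EMP-38, EMP-13, EMP-5 — 3 peers.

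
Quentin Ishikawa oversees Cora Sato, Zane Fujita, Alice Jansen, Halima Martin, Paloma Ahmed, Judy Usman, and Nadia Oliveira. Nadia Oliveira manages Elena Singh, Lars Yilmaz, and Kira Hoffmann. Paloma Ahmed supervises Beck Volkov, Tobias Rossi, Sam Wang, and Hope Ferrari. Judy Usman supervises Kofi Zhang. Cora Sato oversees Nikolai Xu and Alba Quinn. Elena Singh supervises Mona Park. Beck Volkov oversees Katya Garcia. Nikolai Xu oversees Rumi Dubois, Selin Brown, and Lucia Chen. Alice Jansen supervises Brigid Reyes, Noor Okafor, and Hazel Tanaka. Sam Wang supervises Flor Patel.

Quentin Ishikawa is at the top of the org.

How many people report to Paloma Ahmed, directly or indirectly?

6

Paloma Ahmed directly manages Beck Volkov, Tobias Rossi, Sam Wang, Hope Ferrari. Under Beck Volkov: Katya Garcia (1). Tobias Rossi has no reports. Under Sam Wang: Flor Patel (1). Hope Ferrari has no reports. So Paloma Ahmed's organization is 4 direct reports plus everyone under them: 2 + 1 + 2 + 1 = 6.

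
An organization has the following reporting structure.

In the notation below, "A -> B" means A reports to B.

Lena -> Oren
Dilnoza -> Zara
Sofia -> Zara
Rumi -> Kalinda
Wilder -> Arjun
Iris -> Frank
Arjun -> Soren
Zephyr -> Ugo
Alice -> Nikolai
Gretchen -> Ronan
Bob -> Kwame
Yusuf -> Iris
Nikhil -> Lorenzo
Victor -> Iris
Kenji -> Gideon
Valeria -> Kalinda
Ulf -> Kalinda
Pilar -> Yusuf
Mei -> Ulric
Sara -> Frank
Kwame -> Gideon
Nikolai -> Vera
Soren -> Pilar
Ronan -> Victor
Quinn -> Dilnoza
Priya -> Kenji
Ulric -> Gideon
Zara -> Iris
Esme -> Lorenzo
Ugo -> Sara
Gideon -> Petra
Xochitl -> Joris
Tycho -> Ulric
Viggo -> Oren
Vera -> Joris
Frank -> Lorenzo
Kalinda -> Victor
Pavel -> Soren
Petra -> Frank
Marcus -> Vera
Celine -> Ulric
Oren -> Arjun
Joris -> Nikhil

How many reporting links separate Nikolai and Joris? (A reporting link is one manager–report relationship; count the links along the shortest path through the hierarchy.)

Nikolai is in Joris's organization: the chain from Nikolai up to Joris is Nikolai → Vera → Joris, which is 2 links.

2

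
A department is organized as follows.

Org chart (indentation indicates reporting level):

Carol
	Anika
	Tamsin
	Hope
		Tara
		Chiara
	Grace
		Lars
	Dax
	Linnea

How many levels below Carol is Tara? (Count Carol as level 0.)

2

Chain from Tara up to Carol: Tara → Hope → Carol. That is 2 steps up, so Tara is 2 levels below Carol.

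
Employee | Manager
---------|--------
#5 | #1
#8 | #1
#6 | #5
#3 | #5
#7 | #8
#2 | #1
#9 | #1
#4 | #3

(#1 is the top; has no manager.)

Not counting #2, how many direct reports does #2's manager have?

3

#2 reports to #1. #1's other direct reports are #5, #8, #9 — 3 peers.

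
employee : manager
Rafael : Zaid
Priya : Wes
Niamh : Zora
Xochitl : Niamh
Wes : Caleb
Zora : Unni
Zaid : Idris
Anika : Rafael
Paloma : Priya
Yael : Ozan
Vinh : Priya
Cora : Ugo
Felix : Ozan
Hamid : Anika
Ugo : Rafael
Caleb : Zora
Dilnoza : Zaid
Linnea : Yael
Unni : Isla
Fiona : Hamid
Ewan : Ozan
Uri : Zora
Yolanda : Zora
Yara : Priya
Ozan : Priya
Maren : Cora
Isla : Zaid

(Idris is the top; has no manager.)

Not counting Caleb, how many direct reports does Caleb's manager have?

Caleb reports to Zora. Zora's other direct reports are Uri, Niamh, Yolanda — 3 peers.

3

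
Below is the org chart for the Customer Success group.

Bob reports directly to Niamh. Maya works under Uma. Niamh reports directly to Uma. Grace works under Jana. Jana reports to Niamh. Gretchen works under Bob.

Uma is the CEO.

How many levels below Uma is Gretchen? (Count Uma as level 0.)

Chain from Gretchen up to Uma: Gretchen → Bob → Niamh → Uma. That is 3 steps up, so Gretchen is 3 levels below Uma.

3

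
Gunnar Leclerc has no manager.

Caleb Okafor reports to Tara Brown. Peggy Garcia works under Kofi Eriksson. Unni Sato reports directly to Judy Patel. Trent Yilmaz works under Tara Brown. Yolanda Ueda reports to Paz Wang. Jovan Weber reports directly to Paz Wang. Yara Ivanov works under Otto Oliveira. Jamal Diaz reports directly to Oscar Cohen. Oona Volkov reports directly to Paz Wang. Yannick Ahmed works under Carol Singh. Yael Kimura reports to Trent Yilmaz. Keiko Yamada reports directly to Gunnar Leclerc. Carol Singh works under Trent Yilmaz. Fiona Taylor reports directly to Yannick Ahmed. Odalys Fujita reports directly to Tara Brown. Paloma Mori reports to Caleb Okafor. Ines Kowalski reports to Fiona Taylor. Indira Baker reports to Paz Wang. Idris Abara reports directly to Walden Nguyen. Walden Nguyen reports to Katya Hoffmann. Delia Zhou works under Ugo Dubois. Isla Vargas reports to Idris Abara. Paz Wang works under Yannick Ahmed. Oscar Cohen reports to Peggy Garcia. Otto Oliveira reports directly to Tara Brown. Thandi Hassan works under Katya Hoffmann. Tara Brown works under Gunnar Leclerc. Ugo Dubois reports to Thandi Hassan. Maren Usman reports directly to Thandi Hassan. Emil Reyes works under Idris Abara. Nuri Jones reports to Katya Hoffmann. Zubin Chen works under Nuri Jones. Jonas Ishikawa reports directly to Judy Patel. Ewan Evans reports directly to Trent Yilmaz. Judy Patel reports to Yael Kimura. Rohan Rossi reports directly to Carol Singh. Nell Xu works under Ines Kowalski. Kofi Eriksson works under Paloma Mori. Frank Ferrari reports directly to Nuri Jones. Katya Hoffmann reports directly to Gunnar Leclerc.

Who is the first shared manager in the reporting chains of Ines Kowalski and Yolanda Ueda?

Yannick Ahmed

Ines Kowalski's chain of managers is Fiona Taylor, Yannick Ahmed, Carol Singh, Trent Yilmaz, Tara Brown, Gunnar Leclerc. Yolanda Ueda's chain of managers is Paz Wang, Yannick Ahmed, Carol Singh, Trent Yilmaz, Tara Brown, Gunnar Leclerc. The first manager that appears in both chains is Yannick Ahmed.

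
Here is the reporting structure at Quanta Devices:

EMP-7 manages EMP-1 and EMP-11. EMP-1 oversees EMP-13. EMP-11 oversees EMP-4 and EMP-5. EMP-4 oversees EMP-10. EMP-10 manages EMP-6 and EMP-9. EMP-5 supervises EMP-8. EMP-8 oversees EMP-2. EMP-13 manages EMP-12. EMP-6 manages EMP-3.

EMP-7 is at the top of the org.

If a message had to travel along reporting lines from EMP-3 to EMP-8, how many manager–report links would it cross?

EMP-3 is 4 levels below EMP-11, and EMP-8 is 2 levels below EMP-11 (their lowest common manager). The shortest path runs up from EMP-3 to EMP-11 and back down to EMP-8: 4 + 2 = 6 links.

6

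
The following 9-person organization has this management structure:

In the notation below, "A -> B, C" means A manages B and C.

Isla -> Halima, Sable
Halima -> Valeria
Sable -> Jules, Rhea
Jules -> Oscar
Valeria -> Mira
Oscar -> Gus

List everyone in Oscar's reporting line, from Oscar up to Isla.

Oscar -> Jules -> Sable -> Isla

Oscar reports to Jules. Jules reports to Sable. Sable reports to Isla. Isla is at the top.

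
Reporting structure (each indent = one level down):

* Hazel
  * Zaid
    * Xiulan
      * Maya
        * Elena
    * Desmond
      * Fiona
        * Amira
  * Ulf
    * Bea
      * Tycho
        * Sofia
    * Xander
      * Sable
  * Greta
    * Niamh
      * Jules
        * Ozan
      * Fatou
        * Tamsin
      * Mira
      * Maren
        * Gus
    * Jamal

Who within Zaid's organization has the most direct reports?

Zaid

Direct-report counts within Zaid's organization: Zaid has 2; Desmond has 1; Fiona has 1; Xiulan has 1; Maya has 1. The largest is 2, held by Zaid.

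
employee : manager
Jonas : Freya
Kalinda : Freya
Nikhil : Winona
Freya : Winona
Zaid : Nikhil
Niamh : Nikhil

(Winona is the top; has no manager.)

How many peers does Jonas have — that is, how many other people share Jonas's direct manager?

Jonas reports to Freya. Freya's other direct reports are Kalinda — 1 peer.

1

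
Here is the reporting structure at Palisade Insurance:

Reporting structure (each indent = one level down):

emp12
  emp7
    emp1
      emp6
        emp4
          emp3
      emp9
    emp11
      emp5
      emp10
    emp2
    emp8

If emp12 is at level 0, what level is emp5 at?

3

Chain from emp5 up to emp12: emp5 → emp11 → emp7 → emp12. That is 3 steps up, so emp5 is 3 levels below emp12.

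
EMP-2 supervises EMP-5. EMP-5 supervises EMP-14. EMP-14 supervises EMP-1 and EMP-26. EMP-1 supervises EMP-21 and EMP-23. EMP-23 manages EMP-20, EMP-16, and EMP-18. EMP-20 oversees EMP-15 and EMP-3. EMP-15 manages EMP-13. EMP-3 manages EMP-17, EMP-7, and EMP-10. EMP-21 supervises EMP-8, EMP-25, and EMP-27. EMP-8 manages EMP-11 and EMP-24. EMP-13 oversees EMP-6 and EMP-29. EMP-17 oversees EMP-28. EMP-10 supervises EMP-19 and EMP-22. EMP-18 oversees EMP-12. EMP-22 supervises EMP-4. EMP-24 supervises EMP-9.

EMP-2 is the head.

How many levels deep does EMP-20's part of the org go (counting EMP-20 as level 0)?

4

The longest chain under EMP-20 runs EMP-20 → EMP-3 → EMP-10 → EMP-22 → EMP-4, which is 4 levels below EMP-20.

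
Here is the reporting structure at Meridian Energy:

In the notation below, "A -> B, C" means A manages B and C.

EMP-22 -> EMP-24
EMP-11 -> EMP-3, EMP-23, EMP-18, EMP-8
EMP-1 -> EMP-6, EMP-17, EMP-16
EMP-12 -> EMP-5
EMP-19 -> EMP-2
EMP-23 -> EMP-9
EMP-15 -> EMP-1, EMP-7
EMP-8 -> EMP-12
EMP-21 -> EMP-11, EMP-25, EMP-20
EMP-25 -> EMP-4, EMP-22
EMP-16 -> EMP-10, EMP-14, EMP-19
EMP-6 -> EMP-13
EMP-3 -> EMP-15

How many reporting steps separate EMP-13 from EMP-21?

Chain from EMP-13 up to EMP-21: EMP-13 → EMP-6 → EMP-1 → EMP-15 → EMP-3 → EMP-11 → EMP-21. That is 6 steps up, so EMP-13 is 6 levels below EMP-21.

6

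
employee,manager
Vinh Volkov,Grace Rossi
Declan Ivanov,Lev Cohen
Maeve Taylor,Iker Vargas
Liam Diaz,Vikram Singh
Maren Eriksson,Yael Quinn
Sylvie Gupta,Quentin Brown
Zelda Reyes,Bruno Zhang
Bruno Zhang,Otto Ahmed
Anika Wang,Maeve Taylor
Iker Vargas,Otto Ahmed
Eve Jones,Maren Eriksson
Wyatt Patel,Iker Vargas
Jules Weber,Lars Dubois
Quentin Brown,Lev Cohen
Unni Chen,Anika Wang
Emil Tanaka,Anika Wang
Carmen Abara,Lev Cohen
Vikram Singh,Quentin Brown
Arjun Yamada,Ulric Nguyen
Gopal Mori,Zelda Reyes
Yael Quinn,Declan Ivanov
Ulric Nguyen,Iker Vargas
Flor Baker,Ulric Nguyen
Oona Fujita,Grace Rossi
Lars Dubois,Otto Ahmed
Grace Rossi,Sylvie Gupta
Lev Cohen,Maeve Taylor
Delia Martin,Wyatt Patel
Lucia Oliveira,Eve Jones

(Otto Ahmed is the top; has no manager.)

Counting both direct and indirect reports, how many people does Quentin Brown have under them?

6

Quentin Brown directly manages Sylvie Gupta, Vikram Singh. Under Sylvie Gupta: Grace Rossi, Oona Fujita, Vinh Volkov (3). Under Vikram Singh: Liam Diaz (1). So Quentin Brown's organization is 2 direct reports plus everyone under them: 4 + 2 = 6.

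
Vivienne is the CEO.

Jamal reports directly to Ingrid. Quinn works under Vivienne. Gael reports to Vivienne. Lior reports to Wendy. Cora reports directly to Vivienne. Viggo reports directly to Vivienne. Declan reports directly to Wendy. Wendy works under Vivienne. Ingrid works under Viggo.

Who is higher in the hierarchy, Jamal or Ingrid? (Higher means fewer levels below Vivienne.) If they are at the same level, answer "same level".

Jamal is 3 levels below Vivienne; Ingrid is 2. Ingrid is higher.

Ingrid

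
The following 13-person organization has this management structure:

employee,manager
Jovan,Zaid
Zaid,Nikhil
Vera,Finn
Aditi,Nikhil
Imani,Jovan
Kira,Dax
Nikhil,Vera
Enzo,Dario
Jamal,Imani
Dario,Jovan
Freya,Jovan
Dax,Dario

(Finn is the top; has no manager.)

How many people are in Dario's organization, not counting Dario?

3

Dario directly manages Enzo, Dax. Enzo has no reports. Under Dax: Kira (1). So Dario's organization is 2 direct reports plus everyone under them: 1 + 2 = 3.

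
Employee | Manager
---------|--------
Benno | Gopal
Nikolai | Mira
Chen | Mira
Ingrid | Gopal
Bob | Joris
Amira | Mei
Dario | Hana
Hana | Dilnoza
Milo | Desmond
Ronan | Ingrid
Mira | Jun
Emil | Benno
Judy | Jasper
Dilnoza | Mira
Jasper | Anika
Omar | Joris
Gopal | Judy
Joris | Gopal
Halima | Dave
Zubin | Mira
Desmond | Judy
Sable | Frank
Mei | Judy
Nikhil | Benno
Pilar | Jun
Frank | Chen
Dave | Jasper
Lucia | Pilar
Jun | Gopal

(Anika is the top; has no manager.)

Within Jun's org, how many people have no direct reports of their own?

5

The people in Jun's organization with no one reporting to them are Dario, Sable, Zubin, Nikolai, Lucia. That is 5.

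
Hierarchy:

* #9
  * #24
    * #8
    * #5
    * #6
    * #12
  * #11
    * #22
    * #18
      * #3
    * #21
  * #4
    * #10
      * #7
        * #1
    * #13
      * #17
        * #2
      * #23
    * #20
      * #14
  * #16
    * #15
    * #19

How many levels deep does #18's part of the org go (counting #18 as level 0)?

1

The longest chain under #18 runs #18 → #3, which is 1 level below #18.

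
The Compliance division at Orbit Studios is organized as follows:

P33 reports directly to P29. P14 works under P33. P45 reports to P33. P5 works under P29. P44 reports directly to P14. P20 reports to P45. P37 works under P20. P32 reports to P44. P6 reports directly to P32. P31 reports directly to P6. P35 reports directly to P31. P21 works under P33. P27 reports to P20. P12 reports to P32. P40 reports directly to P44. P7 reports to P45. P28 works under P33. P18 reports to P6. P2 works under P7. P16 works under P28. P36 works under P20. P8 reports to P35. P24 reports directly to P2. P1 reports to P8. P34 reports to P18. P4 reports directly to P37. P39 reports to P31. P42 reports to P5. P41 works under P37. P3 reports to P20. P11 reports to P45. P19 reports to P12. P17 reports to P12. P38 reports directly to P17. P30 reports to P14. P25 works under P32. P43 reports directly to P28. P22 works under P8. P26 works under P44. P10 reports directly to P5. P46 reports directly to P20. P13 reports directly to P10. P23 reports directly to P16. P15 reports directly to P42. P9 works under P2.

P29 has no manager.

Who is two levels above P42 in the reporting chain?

P42 reports to P5, and P5 reports to P29. So P42's skip-level manager is P29.

P29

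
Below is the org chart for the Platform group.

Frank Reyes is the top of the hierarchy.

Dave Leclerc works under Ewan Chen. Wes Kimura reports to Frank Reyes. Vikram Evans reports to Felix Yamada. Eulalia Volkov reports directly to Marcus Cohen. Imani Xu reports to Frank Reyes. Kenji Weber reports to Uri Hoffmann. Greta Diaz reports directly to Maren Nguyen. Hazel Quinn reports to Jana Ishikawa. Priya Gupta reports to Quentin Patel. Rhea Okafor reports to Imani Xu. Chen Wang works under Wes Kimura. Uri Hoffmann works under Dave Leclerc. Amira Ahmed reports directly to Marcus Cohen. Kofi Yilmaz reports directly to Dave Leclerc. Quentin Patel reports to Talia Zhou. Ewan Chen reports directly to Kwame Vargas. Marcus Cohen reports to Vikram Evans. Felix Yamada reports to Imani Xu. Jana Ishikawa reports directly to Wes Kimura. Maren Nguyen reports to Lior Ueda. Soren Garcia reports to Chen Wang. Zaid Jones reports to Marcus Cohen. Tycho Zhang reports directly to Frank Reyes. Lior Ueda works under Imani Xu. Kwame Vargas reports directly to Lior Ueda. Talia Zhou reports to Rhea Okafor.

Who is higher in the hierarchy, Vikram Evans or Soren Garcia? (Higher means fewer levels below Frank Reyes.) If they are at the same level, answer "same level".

Both Vikram Evans and Soren Garcia are 3 levels below Frank Reyes.

same level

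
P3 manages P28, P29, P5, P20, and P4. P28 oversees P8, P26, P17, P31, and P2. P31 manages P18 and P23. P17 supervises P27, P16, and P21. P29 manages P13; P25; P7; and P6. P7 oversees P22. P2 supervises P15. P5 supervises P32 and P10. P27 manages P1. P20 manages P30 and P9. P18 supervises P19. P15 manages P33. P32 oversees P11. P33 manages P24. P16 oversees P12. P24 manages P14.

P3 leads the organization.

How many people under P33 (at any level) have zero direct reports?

The only person in P33's organization with no one reporting to them is P14. That is 1.

1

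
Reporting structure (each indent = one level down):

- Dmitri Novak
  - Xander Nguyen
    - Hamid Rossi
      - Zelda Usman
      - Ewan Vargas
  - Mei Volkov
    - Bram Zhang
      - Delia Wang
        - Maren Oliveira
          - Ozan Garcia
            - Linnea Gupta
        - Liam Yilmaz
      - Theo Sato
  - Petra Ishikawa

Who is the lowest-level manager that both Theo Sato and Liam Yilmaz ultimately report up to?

Theo Sato's chain of managers is Bram Zhang, Mei Volkov, Dmitri Novak. Liam Yilmaz's chain of managers is Delia Wang, Bram Zhang, Mei Volkov, Dmitri Novak. The first manager that appears in both chains is Bram Zhang.

Bram Zhang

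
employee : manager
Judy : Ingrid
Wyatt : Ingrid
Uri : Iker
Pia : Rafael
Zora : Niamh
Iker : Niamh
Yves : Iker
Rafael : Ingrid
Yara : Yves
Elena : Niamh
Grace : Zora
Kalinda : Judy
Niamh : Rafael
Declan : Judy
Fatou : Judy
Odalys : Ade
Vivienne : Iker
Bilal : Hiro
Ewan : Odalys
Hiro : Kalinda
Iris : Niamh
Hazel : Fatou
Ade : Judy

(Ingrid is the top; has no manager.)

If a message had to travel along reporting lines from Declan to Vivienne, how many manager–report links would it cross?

6

Declan is 2 levels below Ingrid, and Vivienne is 4 levels below Ingrid (their lowest common manager). The shortest path runs up from Declan to Ingrid and back down to Vivienne: 2 + 4 = 6 links.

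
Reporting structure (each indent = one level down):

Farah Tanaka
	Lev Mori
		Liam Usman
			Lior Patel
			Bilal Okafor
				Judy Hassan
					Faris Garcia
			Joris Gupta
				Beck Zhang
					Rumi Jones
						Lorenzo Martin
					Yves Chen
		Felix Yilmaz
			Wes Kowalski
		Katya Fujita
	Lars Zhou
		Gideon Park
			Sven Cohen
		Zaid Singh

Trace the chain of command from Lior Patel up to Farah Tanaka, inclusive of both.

Lior Patel reports to Liam Usman. Liam Usman reports to Lev Mori. Lev Mori reports to Farah Tanaka. Farah Tanaka is at the top.

Lior Patel -> Liam Usman -> Lev Mori -> Farah Tanaka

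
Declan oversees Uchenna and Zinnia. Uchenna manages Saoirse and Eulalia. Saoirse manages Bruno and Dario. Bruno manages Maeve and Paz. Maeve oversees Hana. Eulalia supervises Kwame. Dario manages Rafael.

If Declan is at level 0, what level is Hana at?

5

Chain from Hana up to Declan: Hana → Maeve → Bruno → Saoirse → Uchenna → Declan. That is 5 steps up, so Hana is 5 levels below Declan.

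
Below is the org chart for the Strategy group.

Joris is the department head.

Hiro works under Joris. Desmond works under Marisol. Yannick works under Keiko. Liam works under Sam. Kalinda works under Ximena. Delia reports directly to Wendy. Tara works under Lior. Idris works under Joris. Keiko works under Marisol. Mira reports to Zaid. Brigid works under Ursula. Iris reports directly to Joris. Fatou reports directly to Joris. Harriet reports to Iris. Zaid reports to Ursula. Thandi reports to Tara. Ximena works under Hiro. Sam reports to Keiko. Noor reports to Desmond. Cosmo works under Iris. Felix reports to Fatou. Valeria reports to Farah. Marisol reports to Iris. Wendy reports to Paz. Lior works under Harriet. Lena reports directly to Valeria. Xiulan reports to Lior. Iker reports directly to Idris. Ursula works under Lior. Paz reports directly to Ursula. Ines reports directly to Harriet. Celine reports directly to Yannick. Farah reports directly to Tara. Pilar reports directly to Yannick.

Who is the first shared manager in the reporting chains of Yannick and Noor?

Yannick's chain of managers is Keiko, Marisol, Iris, Joris. Noor's chain of managers is Desmond, Marisol, Iris, Joris. The first manager that appears in both chains is Marisol.

Marisol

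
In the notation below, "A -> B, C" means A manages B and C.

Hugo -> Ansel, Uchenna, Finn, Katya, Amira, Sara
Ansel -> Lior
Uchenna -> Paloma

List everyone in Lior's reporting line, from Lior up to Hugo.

Lior -> Ansel -> Hugo

Lior reports to Ansel. Ansel reports to Hugo. Hugo is at the top.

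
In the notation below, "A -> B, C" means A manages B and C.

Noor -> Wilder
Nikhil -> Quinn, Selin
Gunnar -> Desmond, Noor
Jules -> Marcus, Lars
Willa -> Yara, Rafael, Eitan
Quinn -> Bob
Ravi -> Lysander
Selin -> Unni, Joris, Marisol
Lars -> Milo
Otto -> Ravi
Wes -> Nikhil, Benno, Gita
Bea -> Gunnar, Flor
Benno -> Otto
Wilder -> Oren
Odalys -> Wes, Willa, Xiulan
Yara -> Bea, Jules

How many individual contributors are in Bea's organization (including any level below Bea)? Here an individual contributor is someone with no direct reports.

The people in Bea's organization with no one reporting to them are Flor, Oren, Desmond. That is 3.

3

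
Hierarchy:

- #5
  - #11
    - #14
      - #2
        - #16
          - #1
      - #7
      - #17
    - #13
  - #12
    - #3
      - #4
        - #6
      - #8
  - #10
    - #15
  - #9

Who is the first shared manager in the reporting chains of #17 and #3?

#17's chain of managers is #14, #11, #5. #3's chain of managers is #12, #5. The first manager that appears in both chains is #5.

#5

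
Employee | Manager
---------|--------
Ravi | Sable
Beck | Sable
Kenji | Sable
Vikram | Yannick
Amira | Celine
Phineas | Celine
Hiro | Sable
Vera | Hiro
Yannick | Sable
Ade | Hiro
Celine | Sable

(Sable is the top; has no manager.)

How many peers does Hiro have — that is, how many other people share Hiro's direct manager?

Hiro reports to Sable. Sable's other direct reports are Celine, Yannick, Kenji, Ravi, Beck — 5 peers.

5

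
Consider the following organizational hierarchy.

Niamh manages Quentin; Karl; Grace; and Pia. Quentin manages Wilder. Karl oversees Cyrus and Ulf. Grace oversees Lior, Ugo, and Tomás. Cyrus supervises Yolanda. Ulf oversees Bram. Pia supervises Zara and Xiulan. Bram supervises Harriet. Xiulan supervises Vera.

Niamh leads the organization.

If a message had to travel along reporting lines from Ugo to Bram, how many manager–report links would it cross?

Ugo is 2 levels below Niamh, and Bram is 3 levels below Niamh (their lowest common manager). The shortest path runs up from Ugo to Niamh and back down to Bram: 2 + 3 = 5 links.

5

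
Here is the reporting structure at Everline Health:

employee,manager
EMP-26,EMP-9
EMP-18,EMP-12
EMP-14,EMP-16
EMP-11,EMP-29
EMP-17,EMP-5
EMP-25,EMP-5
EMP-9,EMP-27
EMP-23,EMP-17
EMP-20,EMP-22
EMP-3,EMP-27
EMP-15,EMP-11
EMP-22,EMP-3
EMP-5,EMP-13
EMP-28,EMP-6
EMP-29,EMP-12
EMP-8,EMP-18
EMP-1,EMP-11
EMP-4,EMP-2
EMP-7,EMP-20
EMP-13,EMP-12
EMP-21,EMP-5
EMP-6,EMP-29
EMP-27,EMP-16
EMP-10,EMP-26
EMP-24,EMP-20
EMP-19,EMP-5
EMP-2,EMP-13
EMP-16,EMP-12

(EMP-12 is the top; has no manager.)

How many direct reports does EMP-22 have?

EMP-22 directly manages EMP-20. That is 1 direct report.

1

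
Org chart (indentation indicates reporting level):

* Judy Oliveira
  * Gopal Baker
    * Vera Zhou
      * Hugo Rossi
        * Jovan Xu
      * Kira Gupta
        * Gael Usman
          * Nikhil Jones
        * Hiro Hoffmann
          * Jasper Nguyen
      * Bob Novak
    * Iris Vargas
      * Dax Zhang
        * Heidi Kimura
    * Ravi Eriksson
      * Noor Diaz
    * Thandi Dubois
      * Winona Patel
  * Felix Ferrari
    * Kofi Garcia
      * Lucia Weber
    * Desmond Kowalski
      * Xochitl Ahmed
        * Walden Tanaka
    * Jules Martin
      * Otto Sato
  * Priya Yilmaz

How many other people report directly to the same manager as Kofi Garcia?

Kofi Garcia reports to Felix Ferrari. Felix Ferrari's other direct reports are Desmond Kowalski, Jules Martin — 2 peers.

2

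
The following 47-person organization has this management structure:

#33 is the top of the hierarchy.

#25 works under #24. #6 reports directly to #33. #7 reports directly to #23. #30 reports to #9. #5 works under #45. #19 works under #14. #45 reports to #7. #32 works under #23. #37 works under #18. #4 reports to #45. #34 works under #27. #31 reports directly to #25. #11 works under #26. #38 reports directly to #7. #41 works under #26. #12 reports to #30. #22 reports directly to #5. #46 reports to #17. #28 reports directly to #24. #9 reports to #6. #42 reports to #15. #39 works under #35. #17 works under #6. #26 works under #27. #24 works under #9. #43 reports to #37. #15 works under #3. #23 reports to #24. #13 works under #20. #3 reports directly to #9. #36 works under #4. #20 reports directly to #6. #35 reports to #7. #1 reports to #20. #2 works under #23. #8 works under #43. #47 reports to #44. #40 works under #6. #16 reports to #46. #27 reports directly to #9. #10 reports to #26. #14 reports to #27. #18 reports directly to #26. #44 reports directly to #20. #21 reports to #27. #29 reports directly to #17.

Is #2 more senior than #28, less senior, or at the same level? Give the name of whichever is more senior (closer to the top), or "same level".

#2 is 5 levels below #33; #28 is 4. #28 is higher.

#28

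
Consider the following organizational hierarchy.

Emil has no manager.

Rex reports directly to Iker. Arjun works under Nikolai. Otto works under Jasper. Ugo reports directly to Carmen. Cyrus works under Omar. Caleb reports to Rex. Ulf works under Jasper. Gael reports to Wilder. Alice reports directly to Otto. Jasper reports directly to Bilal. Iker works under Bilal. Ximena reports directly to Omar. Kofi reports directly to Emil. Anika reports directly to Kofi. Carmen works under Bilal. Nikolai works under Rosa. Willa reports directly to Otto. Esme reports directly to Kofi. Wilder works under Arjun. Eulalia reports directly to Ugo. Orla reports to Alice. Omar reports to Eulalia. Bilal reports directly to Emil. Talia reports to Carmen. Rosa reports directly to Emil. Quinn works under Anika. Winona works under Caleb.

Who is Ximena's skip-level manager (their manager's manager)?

Ximena reports to Omar, and Omar reports to Eulalia. So Ximena's skip-level manager is Eulalia.

Eulalia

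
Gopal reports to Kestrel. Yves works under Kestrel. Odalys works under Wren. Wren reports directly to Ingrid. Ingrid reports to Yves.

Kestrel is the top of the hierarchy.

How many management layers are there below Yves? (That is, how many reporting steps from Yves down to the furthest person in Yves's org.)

3

The longest chain under Yves runs Yves → Ingrid → Wren → Odalys, which is 3 levels below Yves.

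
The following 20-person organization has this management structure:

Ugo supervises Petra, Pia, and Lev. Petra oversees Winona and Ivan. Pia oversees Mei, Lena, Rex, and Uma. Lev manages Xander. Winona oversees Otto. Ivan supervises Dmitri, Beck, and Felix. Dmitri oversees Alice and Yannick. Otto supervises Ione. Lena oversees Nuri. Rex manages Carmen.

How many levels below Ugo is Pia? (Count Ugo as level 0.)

Chain from Pia up to Ugo: Pia → Ugo. That is 1 step up, so Pia is 1 level below Ugo.

1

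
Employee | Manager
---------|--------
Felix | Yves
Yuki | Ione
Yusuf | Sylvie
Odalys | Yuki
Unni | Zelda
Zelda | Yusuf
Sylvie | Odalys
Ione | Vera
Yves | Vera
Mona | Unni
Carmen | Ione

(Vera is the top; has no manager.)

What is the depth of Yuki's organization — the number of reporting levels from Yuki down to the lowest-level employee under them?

The longest chain under Yuki runs Yuki → Odalys → Sylvie → Yusuf → Zelda → Unni → Mona, which is 6 levels below Yuki.

6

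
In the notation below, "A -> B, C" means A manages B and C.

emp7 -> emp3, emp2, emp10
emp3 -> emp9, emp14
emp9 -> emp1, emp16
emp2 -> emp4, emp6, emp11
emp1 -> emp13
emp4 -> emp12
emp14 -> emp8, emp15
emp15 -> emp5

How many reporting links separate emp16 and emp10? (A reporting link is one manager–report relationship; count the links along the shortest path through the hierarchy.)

4

emp16 is 3 levels below emp7, and emp10 is 1 level below emp7 (their lowest common manager). The shortest path runs up from emp16 to emp7 and back down to emp10: 3 + 1 = 4 links.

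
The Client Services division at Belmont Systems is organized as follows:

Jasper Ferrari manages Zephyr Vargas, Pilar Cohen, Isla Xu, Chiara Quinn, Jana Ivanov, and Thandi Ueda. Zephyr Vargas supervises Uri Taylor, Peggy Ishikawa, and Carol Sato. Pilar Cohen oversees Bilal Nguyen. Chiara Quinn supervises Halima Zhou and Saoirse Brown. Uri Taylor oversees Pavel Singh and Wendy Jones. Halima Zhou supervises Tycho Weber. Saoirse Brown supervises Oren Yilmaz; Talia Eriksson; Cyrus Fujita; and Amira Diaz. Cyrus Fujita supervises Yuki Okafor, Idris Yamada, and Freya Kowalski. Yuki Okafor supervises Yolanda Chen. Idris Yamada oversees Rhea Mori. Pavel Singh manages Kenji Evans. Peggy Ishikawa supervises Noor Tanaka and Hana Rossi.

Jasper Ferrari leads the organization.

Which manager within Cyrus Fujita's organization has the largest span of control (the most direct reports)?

Cyrus Fujita

Direct-report counts within Cyrus Fujita's organization: Cyrus Fujita has 3; Idris Yamada has 1; Yuki Okafor has 1. The largest is 3, held by Cyrus Fujita.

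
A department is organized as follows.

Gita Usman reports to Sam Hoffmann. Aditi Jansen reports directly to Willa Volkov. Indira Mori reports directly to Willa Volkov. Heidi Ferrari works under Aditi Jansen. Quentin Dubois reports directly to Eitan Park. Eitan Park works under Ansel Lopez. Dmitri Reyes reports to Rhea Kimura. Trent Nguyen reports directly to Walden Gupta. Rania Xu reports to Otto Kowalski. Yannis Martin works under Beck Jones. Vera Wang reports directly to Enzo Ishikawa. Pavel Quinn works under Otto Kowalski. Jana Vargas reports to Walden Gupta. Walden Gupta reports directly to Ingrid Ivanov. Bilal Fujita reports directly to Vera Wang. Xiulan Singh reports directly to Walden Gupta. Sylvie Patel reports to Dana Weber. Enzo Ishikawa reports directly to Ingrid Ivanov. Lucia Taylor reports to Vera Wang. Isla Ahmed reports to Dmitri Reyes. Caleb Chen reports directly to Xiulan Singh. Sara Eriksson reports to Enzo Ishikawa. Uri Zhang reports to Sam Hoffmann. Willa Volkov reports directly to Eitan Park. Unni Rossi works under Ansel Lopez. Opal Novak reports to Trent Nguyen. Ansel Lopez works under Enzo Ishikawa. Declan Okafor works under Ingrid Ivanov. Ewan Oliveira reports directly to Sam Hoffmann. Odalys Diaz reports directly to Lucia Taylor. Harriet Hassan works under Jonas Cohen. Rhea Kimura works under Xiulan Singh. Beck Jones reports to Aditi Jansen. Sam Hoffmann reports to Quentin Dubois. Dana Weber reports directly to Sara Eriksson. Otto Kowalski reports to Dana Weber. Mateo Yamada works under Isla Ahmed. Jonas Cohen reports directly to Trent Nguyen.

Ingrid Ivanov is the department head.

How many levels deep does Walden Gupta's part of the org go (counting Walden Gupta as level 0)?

The longest chain under Walden Gupta runs Walden Gupta → Xiulan Singh → Rhea Kimura → Dmitri Reyes → Isla Ahmed → Mateo Yamada, which is 5 levels below Walden Gupta.

5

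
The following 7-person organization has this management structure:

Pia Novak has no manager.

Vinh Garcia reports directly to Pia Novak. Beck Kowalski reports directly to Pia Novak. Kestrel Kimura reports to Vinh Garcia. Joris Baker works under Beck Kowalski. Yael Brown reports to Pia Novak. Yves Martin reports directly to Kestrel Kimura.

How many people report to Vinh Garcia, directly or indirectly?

Vinh Garcia directly manages Kestrel Kimura. Under Kestrel Kimura: Yves Martin (1). That's 2 in total.

2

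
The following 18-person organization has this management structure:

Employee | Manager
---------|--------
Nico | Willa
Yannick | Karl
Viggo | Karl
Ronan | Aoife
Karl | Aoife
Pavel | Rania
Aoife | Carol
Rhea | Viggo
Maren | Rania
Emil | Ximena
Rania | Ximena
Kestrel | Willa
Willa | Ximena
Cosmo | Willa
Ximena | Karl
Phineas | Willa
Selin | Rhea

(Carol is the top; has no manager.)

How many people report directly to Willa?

4

Willa directly manages Phineas, Nico, Kestrel, Cosmo. That is 4 direct reports.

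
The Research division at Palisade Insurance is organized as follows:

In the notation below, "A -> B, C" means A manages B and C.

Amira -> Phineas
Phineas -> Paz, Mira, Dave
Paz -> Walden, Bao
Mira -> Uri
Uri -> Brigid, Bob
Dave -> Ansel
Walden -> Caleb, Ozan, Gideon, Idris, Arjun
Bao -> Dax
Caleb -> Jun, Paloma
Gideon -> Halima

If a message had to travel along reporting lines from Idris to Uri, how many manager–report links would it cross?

Idris is 3 levels below Phineas, and Uri is 2 levels below Phineas (their lowest common manager). The shortest path runs up from Idris to Phineas and back down to Uri: 3 + 2 = 5 links.

5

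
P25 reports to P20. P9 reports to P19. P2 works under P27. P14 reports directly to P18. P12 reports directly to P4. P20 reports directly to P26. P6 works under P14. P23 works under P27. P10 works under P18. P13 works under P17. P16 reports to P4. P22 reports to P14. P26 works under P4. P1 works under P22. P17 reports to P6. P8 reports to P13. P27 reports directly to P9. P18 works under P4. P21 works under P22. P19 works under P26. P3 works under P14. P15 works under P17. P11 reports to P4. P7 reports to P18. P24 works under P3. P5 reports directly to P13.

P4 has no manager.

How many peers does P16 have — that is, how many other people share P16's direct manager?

4

P16 reports to P4. P4's other direct reports are P18, P26, P11, P12 — 4 peers.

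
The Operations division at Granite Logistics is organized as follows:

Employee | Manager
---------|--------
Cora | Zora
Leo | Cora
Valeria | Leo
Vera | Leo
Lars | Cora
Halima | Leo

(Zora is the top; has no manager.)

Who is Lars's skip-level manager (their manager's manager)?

Zora

Lars reports to Cora, and Cora reports to Zora. So Lars's skip-level manager is Zora.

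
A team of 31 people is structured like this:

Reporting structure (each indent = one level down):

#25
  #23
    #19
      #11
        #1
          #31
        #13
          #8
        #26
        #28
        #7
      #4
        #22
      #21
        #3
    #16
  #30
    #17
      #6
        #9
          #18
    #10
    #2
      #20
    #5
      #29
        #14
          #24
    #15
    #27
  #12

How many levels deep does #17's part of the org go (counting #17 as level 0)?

3

The longest chain under #17 runs #17 → #6 → #9 → #18, which is 3 levels below #17.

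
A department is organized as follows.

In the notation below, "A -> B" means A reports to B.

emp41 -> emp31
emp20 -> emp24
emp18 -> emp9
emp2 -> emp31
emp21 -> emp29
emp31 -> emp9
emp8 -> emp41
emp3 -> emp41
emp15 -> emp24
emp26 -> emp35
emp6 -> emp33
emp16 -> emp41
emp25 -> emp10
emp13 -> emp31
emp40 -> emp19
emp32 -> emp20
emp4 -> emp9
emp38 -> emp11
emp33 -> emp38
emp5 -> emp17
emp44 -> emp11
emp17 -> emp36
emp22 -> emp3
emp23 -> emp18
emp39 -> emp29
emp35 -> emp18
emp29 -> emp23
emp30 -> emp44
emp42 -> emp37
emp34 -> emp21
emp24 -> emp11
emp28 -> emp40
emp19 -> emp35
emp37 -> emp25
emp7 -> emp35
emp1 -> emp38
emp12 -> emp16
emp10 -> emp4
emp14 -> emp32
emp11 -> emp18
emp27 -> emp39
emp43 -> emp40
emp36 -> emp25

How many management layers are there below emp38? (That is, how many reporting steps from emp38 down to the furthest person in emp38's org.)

The longest chain under emp38 runs emp38 → emp33 → emp6, which is 2 levels below emp38.

2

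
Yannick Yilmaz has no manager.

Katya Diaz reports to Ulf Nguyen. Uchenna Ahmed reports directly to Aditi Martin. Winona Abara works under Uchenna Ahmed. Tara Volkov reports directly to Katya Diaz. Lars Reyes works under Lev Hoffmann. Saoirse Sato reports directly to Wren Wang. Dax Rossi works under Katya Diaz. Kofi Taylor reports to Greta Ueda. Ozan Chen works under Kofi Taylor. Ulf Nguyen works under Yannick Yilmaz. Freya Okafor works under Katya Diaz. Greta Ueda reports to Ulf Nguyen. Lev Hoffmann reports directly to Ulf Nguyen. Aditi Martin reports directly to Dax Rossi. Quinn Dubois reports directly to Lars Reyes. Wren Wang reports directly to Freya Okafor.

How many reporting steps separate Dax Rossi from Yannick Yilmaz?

Chain from Dax Rossi up to Yannick Yilmaz: Dax Rossi → Katya Diaz → Ulf Nguyen → Yannick Yilmaz. That is 3 steps up, so Dax Rossi is 3 levels below Yannick Yilmaz.

3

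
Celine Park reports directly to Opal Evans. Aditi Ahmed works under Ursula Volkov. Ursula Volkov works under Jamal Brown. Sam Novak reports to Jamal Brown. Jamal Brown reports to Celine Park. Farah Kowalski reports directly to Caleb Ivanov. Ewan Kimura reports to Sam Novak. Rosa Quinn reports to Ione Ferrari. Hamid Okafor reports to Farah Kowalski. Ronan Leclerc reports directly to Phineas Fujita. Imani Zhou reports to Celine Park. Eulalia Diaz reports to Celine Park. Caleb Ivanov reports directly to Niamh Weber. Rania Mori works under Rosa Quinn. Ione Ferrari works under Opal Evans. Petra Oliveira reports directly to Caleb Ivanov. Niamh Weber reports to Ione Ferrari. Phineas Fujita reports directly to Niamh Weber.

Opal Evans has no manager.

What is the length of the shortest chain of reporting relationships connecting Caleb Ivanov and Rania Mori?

4

Caleb Ivanov is 2 levels below Ione Ferrari, and Rania Mori is 2 levels below Ione Ferrari (their lowest common manager). The shortest path runs up from Caleb Ivanov to Ione Ferrari and back down to Rania Mori: 2 + 2 = 4 links.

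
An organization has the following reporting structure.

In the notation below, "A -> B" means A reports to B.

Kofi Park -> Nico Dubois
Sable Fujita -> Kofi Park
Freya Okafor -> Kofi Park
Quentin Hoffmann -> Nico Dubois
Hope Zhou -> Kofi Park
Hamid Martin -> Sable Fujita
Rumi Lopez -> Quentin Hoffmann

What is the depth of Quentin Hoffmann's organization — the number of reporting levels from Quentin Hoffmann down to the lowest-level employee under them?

1

The longest chain under Quentin Hoffmann runs Quentin Hoffmann → Rumi Lopez, which is 1 level below Quentin Hoffmann.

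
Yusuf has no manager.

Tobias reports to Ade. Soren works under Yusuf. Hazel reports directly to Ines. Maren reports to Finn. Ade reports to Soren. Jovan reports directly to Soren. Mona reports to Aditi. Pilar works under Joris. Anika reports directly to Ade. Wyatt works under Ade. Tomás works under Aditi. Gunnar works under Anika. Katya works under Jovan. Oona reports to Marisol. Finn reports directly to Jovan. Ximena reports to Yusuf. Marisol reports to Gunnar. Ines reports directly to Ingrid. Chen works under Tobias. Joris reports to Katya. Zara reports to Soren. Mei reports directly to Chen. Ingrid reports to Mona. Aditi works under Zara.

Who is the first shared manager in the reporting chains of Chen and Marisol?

Ade

Chen's chain of managers is Tobias, Ade, Soren, Yusuf. Marisol's chain of managers is Gunnar, Anika, Ade, Soren, Yusuf. The first manager that appears in both chains is Ade.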